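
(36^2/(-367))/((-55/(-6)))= -7776/20185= -0.39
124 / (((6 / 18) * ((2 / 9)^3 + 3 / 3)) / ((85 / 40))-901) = -4610196 / 33492383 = -0.14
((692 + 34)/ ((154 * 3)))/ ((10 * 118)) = 11/ 8260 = 0.00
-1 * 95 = -95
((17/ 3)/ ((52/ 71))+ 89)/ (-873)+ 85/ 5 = 2300105/ 136188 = 16.89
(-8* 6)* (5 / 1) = -240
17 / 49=0.35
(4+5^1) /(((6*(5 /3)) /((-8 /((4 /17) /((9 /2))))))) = -1377 /10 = -137.70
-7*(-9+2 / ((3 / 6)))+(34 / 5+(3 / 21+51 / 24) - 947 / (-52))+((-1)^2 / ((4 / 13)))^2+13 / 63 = 4786121 / 65520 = 73.05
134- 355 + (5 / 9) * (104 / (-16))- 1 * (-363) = 2491 / 18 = 138.39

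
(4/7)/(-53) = -4/371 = -0.01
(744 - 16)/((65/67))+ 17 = 3837/5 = 767.40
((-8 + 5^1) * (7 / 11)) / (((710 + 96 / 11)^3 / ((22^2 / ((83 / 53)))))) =-16295433 / 10253887093382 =-0.00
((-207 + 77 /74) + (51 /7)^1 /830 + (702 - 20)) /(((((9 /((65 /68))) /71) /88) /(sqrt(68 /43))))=2078041354532 * sqrt(731) /141428763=397260.27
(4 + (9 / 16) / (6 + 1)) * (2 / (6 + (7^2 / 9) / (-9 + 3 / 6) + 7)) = 69921 / 105896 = 0.66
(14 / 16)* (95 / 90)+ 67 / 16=46 / 9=5.11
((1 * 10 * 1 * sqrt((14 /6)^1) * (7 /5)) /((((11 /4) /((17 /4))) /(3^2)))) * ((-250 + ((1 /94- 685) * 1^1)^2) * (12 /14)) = 633991351113 * sqrt(21) /24299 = 119565140.81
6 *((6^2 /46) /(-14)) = -54 /161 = -0.34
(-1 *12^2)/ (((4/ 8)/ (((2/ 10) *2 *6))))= -3456/ 5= -691.20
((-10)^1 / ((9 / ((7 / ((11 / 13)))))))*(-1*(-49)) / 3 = -44590 / 297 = -150.13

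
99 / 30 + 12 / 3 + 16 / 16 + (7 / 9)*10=1447 / 90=16.08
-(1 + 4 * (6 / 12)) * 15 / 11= -45 / 11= -4.09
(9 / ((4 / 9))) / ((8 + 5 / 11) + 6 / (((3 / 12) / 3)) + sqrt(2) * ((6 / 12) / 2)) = 1577070 / 6265679- 9801 * sqrt(2) / 12531358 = 0.25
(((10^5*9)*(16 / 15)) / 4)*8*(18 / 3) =11520000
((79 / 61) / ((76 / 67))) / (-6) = -0.19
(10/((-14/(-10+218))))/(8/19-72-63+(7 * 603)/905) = 8941400/7818601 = 1.14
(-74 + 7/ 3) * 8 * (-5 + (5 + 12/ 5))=-1376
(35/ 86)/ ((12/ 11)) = 385/ 1032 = 0.37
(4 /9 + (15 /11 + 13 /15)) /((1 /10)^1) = 2648 /99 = 26.75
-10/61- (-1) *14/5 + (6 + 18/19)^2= 5604564/110105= 50.90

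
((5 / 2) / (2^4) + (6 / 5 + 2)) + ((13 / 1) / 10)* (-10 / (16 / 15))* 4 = -45.39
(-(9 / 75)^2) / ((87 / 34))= -102 / 18125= -0.01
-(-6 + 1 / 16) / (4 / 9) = 855 / 64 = 13.36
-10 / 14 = -5 / 7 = -0.71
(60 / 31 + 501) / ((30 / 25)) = 25985 / 62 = 419.11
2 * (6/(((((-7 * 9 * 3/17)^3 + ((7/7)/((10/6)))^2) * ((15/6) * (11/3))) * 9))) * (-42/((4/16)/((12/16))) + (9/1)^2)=245650/51558683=0.00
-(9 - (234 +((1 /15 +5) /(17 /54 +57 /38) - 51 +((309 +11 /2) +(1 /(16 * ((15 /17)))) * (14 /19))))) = 10978591 /22344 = 491.34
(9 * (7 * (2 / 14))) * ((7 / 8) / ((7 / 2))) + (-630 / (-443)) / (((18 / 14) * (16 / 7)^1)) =2.73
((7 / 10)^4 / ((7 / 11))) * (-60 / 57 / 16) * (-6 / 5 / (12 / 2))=3773 / 760000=0.00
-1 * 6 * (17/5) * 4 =-408/5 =-81.60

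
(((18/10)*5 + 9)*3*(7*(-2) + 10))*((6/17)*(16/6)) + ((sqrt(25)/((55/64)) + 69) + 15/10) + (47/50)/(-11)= -594012/4675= -127.06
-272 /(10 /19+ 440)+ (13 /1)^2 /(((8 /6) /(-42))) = -44562863 /8370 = -5324.12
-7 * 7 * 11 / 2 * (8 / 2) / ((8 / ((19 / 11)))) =-931 / 4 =-232.75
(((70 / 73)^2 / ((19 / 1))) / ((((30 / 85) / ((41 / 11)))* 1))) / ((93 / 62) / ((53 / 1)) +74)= 25858700 / 3745578243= 0.01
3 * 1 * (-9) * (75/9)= -225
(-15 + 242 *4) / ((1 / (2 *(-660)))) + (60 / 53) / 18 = -200015630 / 159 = -1257959.94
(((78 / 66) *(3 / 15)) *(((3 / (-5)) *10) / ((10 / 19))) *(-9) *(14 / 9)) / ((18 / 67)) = 115843 / 825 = 140.42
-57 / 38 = -3 / 2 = -1.50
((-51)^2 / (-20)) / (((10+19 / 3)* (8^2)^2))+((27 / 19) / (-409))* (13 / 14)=-161275833 / 31193415680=-0.01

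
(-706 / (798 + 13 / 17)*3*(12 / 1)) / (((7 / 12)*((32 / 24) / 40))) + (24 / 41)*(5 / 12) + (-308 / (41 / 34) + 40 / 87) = -641193080002 / 339054051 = -1891.12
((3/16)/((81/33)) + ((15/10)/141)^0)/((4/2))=155/288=0.54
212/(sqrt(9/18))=212 *sqrt(2)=299.81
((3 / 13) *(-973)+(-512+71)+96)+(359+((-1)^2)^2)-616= -10732 / 13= -825.54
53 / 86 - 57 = -4849 / 86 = -56.38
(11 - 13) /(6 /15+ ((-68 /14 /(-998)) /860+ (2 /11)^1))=-66087560 /19225659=-3.44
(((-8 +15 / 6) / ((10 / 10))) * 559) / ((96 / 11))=-67639 / 192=-352.29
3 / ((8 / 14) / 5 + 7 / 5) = 105 / 53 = 1.98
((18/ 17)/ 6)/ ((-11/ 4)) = -12/ 187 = -0.06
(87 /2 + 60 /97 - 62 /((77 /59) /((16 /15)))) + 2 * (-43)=-20738807 /224070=-92.56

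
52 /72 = 13 /18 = 0.72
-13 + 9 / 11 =-134 / 11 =-12.18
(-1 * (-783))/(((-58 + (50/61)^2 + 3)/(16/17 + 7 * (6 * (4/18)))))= -169632948/1145545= -148.08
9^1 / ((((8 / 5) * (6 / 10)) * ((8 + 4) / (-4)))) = -3.12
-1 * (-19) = 19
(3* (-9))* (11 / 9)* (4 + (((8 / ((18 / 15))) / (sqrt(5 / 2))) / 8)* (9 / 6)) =-132-33* sqrt(10) / 4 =-158.09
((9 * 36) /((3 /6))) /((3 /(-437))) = -94392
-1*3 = -3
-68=-68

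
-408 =-408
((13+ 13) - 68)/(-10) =21/5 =4.20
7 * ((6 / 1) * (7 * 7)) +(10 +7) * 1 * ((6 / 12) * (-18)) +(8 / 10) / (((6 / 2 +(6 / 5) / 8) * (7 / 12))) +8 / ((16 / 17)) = 562697 / 294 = 1913.94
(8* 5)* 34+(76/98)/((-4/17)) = 1356.70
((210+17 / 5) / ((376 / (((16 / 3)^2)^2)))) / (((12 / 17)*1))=37148672 / 57105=650.53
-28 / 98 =-2 / 7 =-0.29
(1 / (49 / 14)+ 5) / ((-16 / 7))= -2.31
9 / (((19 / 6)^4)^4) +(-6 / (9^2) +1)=7211036024720236703833 / 7787918166325771527387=0.93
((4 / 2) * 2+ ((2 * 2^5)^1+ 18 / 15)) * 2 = 692 / 5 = 138.40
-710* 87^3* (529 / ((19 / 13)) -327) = -310444654320 / 19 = -16339192332.63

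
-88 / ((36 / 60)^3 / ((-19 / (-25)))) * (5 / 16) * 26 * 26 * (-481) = 849470050 / 27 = 31461853.70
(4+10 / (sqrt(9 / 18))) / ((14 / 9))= 18 / 7+45 * sqrt(2) / 7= 11.66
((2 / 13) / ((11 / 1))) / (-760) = -1 / 54340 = -0.00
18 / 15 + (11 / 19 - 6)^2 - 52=-38649 / 1805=-21.41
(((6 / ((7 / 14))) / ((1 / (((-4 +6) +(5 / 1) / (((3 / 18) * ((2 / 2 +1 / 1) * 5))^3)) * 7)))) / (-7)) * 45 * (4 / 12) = -554.40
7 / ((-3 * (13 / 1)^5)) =-7 / 1113879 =-0.00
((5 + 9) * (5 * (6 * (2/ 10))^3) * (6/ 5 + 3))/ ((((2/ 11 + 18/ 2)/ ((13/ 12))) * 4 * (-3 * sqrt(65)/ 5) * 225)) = -539 * sqrt(65)/ 315625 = -0.01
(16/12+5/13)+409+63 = 18475/39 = 473.72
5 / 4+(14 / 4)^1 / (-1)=-9 / 4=-2.25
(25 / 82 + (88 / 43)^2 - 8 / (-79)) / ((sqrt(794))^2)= 55030351 / 9510390668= 0.01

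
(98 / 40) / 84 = 7 / 240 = 0.03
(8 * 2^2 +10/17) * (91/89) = 50414/1513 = 33.32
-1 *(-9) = 9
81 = 81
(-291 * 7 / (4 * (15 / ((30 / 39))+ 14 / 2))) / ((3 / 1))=-6.41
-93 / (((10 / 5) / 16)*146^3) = -93 / 389017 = -0.00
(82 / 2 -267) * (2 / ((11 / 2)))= -904 / 11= -82.18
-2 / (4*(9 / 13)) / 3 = -0.24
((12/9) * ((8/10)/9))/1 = 16/135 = 0.12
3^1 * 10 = 30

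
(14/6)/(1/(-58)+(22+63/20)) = 4060/43731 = 0.09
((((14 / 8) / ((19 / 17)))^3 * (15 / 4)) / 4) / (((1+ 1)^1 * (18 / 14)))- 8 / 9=64563839 / 126425088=0.51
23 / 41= 0.56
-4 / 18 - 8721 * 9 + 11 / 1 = -706304 / 9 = -78478.22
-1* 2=-2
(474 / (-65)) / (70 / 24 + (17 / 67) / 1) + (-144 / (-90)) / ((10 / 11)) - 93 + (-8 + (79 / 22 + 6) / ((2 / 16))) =-226111447 / 9112675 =-24.81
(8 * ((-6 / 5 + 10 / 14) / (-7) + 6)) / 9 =11896 / 2205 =5.40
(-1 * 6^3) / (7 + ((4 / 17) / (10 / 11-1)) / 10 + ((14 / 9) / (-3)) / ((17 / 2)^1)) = -495720 / 15331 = -32.33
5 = 5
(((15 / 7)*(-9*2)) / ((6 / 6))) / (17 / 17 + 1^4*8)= -30 / 7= -4.29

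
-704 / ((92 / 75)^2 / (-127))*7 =220027500 / 529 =415931.00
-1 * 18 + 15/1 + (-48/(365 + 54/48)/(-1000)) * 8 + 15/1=4393884/366125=12.00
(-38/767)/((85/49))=-1862/65195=-0.03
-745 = -745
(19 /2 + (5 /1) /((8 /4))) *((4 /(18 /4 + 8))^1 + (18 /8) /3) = 321 /25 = 12.84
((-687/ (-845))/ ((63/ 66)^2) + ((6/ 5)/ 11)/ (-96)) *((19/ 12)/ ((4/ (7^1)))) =370163567/ 149909760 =2.47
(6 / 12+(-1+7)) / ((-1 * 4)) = -13 / 8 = -1.62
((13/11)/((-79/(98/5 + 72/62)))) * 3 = -125502/134695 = -0.93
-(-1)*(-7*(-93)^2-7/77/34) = -22643083/374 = -60543.00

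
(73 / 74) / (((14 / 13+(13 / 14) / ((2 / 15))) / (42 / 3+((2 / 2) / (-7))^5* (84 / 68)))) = 1084583630 / 631491469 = 1.72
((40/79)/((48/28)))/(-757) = -70/179409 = -0.00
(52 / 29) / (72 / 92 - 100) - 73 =-2416095 / 33089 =-73.02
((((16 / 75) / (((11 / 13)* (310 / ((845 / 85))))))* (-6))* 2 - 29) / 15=-7028143 / 3623125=-1.94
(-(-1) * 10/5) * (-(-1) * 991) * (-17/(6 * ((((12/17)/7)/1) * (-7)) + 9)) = -572798/81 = -7071.58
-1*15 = -15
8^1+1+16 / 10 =53 / 5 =10.60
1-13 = -12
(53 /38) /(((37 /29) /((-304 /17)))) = -12296 /629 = -19.55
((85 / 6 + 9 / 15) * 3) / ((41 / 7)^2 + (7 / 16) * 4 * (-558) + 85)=-21707 / 420025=-0.05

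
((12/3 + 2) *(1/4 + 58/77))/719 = 927/110726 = 0.01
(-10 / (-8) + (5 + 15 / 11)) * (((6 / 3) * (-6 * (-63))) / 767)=63315 / 8437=7.50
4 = 4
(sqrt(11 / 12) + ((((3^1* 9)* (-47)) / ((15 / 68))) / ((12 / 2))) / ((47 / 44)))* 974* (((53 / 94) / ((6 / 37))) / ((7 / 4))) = -2857380944 / 1645 + 955007* sqrt(33) / 2961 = -1735156.91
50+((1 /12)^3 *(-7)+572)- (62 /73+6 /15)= 391517317 /630720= 620.75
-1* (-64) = 64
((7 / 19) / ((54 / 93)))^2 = 47089 / 116964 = 0.40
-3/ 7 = -0.43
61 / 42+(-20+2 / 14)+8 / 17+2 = -11377 / 714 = -15.93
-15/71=-0.21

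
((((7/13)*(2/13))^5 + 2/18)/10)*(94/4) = 1295915323291/4962905706564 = 0.26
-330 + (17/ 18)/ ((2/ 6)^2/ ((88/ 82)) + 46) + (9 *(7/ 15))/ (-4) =-120872117/ 365140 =-331.03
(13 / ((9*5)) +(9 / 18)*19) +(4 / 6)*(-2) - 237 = -20569 / 90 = -228.54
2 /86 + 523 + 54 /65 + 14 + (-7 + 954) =4150167 /2795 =1484.85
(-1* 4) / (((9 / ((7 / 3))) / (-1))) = 28 / 27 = 1.04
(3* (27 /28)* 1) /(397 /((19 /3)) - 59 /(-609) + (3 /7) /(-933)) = 41640723 /903684748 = 0.05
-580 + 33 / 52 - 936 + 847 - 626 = -67307 / 52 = -1294.37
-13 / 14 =-0.93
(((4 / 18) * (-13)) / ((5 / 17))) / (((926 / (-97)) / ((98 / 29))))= 2100826 / 604215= 3.48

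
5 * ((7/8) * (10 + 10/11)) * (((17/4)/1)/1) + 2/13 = 116113/572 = 202.99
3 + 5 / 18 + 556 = 10067 / 18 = 559.28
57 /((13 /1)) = 57 /13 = 4.38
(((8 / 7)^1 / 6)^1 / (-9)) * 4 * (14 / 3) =-32 / 81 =-0.40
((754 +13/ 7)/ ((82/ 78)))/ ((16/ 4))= 179.75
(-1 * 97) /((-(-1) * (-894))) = 0.11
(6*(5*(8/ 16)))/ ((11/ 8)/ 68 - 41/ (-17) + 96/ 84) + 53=778609/ 13613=57.20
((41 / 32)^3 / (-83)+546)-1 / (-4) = 1485591239 / 2719744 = 546.22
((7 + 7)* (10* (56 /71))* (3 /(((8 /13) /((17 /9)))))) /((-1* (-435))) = 43316 /18531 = 2.34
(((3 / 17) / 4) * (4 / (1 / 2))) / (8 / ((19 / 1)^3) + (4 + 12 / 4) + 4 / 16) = 164616 / 3382031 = 0.05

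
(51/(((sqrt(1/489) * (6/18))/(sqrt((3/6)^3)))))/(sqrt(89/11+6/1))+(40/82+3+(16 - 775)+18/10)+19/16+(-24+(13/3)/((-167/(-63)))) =-424453727/547760+153 * sqrt(1667490)/620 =-456.23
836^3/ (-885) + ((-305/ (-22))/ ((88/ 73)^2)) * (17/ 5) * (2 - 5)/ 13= -1294062147185219/ 1960083840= -660207.55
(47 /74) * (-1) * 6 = -141 /37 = -3.81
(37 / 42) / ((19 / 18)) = 111 / 133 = 0.83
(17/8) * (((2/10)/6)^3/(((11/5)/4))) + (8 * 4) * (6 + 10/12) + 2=26215217/118800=220.67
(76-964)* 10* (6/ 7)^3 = -1918080/ 343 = -5592.07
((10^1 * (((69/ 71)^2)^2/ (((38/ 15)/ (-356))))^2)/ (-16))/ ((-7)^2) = -200.41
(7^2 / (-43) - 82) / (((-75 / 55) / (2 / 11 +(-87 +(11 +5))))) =-556985 / 129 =-4317.71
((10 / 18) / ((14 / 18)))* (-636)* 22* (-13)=909480 / 7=129925.71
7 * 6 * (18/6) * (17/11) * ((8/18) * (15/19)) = 14280/209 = 68.33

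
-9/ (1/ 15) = -135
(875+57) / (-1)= -932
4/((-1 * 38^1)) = -2/19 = -0.11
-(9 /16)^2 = -81 /256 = -0.32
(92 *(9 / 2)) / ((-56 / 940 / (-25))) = 1216125 / 7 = 173732.14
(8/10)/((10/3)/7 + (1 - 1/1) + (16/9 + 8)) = 126/1615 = 0.08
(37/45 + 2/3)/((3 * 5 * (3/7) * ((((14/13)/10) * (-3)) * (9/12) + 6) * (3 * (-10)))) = -12194/9094275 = -0.00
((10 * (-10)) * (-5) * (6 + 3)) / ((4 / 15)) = 16875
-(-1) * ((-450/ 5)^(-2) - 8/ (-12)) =5401/ 8100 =0.67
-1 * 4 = -4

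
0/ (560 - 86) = 0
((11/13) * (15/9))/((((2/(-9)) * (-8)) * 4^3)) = 165/13312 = 0.01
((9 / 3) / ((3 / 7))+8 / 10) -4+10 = 69 / 5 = 13.80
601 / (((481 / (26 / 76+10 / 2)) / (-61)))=-7442183 / 18278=-407.17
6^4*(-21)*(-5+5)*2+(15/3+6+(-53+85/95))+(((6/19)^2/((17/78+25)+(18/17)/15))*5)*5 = -2481984257/60526343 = -41.01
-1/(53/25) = -0.47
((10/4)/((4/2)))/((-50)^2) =1/2000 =0.00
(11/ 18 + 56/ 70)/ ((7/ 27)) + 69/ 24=2329/ 280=8.32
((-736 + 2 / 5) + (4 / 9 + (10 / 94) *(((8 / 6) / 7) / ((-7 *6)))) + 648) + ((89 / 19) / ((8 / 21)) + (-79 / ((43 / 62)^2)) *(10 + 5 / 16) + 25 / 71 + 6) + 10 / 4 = -3639040348963213 / 2067975073080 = -1759.71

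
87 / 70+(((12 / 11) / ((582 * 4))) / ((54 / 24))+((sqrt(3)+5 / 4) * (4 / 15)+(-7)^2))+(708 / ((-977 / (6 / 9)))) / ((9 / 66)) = 4 * sqrt(3) / 15+30889265017 / 656749170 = 47.50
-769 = -769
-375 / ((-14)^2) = -375 / 196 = -1.91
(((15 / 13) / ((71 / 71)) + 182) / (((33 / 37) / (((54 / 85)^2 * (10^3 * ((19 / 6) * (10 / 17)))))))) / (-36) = -3012917400 / 702559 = -4288.49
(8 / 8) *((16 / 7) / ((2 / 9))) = 72 / 7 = 10.29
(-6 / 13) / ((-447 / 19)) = 38 / 1937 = 0.02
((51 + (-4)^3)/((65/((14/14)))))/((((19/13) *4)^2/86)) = -7267/14440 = -0.50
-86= -86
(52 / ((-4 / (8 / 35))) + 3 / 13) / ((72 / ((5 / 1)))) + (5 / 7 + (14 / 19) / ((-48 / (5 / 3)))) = 31021 / 62244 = 0.50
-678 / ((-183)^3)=226 / 2042829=0.00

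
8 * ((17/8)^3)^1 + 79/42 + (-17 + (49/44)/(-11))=10008749/162624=61.55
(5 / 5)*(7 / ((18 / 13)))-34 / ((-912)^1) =6967 / 1368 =5.09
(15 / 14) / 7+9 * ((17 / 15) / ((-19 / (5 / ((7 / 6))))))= -3999 / 1862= -2.15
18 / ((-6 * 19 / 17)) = -51 / 19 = -2.68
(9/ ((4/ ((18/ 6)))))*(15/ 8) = 12.66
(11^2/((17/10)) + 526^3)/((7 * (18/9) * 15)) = 412339667/595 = 693007.84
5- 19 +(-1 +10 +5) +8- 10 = -2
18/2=9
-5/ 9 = -0.56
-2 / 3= -0.67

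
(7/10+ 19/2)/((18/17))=289/30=9.63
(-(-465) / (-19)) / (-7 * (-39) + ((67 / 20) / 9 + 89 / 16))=-334800 / 3815827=-0.09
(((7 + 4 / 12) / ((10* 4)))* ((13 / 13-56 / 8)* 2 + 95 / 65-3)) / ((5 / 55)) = -5324 / 195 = -27.30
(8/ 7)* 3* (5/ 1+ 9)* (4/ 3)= 64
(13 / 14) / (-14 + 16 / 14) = -13 / 180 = -0.07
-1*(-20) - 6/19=374/19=19.68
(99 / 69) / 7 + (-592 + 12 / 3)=-94635 / 161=-587.80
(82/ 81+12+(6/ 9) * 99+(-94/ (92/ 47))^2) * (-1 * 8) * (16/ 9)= -33921.42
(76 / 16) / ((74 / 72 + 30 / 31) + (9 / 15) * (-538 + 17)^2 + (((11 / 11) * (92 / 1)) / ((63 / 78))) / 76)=3525165 / 120870927479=0.00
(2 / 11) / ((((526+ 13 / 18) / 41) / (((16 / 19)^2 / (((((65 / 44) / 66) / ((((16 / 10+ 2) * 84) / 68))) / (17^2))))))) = 641019101184 / 1112358325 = 576.27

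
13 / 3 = 4.33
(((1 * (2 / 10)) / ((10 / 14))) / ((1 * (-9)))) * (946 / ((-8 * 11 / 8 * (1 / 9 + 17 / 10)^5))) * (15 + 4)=300178872000 / 115063617043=2.61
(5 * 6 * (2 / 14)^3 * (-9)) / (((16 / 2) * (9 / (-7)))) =15 / 196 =0.08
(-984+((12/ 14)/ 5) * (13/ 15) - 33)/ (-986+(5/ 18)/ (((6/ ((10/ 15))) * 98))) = 403588332/ 391343275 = 1.03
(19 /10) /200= 19 /2000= 0.01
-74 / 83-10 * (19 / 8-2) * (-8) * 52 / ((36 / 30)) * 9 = 971026 / 83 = 11699.11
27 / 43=0.63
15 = 15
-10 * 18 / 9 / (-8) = 2.50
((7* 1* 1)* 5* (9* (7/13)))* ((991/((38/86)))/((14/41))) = 550346895/494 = 1114062.54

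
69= 69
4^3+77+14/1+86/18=1438/9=159.78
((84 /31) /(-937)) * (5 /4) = -105 /29047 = -0.00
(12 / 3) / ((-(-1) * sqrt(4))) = 2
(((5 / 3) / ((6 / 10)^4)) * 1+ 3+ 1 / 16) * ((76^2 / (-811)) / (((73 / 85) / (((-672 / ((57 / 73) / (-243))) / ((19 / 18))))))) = -21216767040 / 811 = -26161241.73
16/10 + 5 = 33/5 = 6.60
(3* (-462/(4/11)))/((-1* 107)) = 7623/214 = 35.62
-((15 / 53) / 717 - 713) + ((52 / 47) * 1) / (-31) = 13158332978 / 18455819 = 712.96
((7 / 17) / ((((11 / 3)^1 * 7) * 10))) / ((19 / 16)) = 24 / 17765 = 0.00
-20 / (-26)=10 / 13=0.77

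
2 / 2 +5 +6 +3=15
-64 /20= -16 /5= -3.20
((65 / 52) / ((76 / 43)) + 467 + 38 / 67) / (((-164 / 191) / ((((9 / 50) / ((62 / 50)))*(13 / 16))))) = -64.32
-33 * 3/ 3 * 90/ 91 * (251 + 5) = -760320/ 91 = -8355.16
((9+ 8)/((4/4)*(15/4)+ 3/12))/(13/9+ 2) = 1.23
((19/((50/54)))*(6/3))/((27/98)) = 3724/25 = 148.96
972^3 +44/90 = 41324852182/45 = 918330048.49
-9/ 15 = -3/ 5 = -0.60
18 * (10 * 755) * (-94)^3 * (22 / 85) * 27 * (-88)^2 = -103844811534520320 / 17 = -6108518325560018.82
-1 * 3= -3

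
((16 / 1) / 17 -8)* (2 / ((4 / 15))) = -900 / 17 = -52.94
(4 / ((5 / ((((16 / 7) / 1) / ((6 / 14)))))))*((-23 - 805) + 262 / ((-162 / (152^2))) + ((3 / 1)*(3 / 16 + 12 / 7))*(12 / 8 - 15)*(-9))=-1360819142 / 8505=-160002.25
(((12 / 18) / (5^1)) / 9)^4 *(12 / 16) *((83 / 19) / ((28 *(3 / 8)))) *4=2656 / 44176033125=0.00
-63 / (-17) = 63 / 17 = 3.71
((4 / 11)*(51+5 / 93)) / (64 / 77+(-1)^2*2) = 66472 / 10137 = 6.56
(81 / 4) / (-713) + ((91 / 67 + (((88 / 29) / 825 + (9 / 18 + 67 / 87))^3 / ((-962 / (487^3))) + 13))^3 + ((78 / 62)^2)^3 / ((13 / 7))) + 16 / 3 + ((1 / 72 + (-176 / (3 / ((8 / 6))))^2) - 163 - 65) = -191643788043471893481297837232900142065492285690461348053148432762600701 / 12544248889573045991560549773515493535640625000000000000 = -15277422325602043.29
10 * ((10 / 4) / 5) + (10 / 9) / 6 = 140 / 27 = 5.19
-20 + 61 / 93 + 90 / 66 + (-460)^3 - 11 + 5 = -99574752532 / 1023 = -97336023.98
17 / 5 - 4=-3 / 5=-0.60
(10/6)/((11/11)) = 1.67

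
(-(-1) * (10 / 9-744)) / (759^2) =-6686 / 5184729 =-0.00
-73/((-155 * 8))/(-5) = -73/6200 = -0.01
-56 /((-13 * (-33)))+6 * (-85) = -510.13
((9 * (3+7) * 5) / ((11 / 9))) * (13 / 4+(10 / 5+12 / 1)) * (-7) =-978075 / 22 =-44457.95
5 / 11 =0.45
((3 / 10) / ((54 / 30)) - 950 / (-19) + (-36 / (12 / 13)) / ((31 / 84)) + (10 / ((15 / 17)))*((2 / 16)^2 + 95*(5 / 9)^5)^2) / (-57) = -4.08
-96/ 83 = -1.16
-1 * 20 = -20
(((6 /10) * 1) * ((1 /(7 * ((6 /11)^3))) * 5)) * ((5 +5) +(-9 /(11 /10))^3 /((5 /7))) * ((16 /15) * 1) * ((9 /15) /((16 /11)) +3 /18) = -14001331 /11340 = -1234.69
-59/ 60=-0.98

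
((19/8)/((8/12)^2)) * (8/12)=57/16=3.56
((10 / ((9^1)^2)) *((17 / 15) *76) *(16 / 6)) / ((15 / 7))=144704 / 10935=13.23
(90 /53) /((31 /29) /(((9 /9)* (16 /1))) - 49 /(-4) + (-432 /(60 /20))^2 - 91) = 8352 /101600947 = 0.00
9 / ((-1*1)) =-9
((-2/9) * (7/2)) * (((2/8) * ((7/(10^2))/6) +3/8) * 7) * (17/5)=-755531/108000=-7.00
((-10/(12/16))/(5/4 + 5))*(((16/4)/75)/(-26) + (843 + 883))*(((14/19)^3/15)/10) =-73883758592/7523465625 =-9.82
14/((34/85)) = 35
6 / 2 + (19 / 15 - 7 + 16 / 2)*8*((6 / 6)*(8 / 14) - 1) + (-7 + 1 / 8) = -3261 / 280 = -11.65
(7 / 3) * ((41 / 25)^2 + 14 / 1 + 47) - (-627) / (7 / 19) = 24287369 / 13125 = 1850.47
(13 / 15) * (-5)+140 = 407 / 3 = 135.67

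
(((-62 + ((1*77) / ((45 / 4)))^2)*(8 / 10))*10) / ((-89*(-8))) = -30686 / 180225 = -0.17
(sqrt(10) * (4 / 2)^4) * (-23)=-368 * sqrt(10)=-1163.72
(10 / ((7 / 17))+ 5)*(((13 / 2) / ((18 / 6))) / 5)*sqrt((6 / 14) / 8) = 533*sqrt(42) / 1176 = 2.94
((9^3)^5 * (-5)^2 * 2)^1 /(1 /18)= 185302018885184100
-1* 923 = -923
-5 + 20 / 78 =-185 / 39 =-4.74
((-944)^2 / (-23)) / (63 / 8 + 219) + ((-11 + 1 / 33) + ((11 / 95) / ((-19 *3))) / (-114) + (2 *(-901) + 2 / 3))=-3406879453799 / 1717973730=-1983.08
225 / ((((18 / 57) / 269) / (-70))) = -13416375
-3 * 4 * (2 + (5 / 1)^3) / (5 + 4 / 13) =-6604 / 23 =-287.13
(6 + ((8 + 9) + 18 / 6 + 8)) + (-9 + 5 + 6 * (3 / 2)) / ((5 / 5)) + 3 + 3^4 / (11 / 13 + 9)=6429 / 128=50.23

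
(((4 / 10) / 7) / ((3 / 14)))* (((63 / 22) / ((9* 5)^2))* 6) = 28 / 12375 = 0.00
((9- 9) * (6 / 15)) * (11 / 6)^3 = 0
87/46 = 1.89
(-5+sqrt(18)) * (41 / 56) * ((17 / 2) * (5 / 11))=-17425 / 1232+10455 * sqrt(2) / 1232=-2.14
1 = 1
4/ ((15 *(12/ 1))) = 1/ 45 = 0.02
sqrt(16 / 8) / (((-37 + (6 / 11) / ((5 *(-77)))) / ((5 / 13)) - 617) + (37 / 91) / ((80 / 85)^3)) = -1127526400 *sqrt(2) / 803606094299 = -0.00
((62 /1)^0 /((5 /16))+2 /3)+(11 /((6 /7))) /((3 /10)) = 2099 /45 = 46.64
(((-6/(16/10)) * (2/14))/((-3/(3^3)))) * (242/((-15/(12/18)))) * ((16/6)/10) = -13.83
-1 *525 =-525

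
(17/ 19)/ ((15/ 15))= 17/ 19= 0.89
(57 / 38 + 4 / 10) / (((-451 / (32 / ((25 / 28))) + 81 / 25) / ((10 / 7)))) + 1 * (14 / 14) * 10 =2032190 / 209299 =9.71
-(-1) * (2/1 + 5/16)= 37/16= 2.31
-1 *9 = -9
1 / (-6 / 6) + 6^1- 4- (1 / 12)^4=20735 / 20736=1.00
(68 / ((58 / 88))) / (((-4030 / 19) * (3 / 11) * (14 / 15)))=-156332 / 81809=-1.91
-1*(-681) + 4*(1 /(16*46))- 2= 124937 /184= 679.01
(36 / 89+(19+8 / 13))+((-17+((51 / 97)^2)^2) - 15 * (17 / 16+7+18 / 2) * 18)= -3772460686339067 / 819427024936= -4603.78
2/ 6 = 1/ 3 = 0.33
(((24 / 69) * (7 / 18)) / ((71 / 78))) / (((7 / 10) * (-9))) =-1040 / 44091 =-0.02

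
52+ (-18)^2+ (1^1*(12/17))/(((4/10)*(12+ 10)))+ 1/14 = 984765/2618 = 376.15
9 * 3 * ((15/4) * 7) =2835/4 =708.75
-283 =-283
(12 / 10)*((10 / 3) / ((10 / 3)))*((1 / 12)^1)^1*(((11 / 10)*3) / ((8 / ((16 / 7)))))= 33 / 350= 0.09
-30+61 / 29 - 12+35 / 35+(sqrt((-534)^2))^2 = 8268396 / 29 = 285117.10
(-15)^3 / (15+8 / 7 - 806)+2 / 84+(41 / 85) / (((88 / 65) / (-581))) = -11736494555 / 57899688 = -202.70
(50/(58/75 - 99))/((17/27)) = -101250/125239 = -0.81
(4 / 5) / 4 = 1 / 5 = 0.20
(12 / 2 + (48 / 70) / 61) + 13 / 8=130427 / 17080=7.64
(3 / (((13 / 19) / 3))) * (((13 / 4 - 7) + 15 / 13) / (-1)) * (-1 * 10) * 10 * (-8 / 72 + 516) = -297732375 / 169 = -1761730.03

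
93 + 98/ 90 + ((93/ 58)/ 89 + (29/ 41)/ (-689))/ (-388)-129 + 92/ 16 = -74245483192369/ 2546040561480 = -29.16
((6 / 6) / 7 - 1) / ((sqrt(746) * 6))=-sqrt(746) / 5222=-0.01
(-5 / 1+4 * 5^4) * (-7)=-17465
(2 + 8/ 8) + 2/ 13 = 41/ 13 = 3.15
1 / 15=0.07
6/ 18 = 1/ 3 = 0.33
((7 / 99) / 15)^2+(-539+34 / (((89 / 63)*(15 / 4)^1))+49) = -94910233369 / 196265025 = -483.58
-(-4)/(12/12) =4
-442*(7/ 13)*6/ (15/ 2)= -952/ 5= -190.40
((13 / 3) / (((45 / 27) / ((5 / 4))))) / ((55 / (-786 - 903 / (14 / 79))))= -347.54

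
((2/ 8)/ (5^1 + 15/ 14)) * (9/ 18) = 7/ 340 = 0.02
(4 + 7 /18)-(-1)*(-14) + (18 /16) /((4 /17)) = -1391 /288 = -4.83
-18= -18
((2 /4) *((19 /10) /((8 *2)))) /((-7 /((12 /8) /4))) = -57 /17920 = -0.00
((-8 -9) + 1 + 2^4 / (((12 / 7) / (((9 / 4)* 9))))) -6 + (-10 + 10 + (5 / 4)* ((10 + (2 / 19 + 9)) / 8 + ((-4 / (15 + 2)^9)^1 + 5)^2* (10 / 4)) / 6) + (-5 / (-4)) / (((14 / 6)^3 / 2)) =1059992675999289127637948458519 / 5865543767944023281049961792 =180.72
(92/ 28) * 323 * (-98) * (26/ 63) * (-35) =13520780/ 9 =1502308.89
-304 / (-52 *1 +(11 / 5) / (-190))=288800 / 49411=5.84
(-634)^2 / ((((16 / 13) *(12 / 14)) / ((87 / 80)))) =265190471 / 640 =414360.11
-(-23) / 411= 23 / 411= 0.06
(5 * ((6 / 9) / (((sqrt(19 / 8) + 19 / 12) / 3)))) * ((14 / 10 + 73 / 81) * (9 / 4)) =1864 / 3-1864 * sqrt(38) / 19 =16.57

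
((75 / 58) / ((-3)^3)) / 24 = -25 / 12528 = -0.00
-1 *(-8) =8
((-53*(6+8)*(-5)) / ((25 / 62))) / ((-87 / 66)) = -1012088 / 145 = -6979.92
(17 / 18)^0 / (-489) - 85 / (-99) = 13822 / 16137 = 0.86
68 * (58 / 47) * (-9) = -35496 / 47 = -755.23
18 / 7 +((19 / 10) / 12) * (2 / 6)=6613 / 2520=2.62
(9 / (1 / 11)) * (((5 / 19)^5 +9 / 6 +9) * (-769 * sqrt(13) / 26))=-304549351623 * sqrt(13) / 9904396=-110866.76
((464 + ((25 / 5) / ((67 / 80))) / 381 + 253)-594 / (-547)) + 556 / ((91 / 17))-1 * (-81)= 1147365234088 / 1270657479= 902.97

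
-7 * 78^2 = -42588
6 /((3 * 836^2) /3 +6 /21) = 7 /815379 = 0.00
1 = 1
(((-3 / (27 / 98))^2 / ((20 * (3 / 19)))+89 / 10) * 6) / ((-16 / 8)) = -22573 / 162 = -139.34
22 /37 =0.59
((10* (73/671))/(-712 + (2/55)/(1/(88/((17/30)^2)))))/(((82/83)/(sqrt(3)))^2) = -2180058495/457695444976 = -0.00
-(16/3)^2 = -256/9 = -28.44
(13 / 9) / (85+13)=13 / 882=0.01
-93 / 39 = -31 / 13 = -2.38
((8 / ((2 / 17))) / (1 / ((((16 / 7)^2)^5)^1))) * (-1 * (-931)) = 1420569023086592 / 5764801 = 246421172.75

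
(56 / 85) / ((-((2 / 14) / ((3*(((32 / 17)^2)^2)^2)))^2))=-29855632041202882098543722496 / 4136201309431683820885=-7218128.38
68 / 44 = 1.55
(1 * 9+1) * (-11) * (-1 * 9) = 990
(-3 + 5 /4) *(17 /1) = -119 /4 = -29.75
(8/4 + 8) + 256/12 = 94/3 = 31.33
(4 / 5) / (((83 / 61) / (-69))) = -16836 / 415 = -40.57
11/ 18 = 0.61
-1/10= -0.10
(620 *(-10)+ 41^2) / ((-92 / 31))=140089 / 92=1522.71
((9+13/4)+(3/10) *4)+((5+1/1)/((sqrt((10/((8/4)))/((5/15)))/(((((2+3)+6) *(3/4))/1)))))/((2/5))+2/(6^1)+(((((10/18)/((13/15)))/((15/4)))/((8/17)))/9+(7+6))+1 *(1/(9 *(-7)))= 3952009/147420+33 *sqrt(15)/4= 58.76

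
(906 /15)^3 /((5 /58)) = 2556046.82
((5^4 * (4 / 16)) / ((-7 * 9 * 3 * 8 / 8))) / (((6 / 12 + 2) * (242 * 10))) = -25 / 182952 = -0.00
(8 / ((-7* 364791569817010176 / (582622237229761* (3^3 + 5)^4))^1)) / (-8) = 582622237229761 / 2435246456832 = 239.25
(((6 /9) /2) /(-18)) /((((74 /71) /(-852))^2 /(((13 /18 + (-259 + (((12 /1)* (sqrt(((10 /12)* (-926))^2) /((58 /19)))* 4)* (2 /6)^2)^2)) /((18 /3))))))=-6292030826110942439 /1678637682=-3748295950.69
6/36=1/6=0.17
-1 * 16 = -16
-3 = -3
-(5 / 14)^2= -25 / 196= -0.13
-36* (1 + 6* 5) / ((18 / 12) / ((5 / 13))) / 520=-93 / 169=-0.55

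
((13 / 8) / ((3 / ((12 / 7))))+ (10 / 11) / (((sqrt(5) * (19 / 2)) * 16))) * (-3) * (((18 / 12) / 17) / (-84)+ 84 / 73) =-3115905 / 972944-12615 * sqrt(5) / 3057824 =-3.21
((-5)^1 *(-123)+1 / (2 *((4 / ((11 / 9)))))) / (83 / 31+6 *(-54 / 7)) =-9611147 / 681336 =-14.11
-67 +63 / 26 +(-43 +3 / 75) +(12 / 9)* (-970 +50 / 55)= -1399.66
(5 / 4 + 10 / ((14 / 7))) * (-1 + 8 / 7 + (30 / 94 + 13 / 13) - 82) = -662425 / 1316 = -503.36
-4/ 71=-0.06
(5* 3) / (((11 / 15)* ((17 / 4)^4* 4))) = 14400 / 918731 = 0.02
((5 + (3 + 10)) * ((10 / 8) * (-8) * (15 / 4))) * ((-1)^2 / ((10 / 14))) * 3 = -2835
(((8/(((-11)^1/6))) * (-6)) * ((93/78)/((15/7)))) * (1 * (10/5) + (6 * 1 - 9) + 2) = 10416/715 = 14.57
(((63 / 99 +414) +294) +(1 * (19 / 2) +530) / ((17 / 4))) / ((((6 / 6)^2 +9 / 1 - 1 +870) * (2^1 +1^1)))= 156253 / 493119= 0.32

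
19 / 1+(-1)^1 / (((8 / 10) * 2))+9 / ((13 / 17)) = 3135 / 104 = 30.14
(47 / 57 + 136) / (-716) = -7799 / 40812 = -0.19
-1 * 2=-2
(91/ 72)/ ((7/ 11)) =143/ 72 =1.99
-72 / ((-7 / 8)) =576 / 7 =82.29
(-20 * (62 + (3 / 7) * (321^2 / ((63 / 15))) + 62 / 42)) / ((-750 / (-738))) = -255011144 / 1225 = -208172.36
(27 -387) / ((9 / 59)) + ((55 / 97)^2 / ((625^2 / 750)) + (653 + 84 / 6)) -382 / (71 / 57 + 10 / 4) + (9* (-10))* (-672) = 29471929798627 / 502205375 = 58685.01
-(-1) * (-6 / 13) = -6 / 13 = -0.46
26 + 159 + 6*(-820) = -4735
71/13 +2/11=807/143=5.64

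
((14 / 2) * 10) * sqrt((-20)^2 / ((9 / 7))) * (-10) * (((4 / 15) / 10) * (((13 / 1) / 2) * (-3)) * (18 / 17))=43680 * sqrt(7) / 17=6798.02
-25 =-25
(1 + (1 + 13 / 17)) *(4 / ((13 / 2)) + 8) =5264 / 221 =23.82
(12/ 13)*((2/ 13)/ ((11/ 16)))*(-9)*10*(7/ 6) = -40320/ 1859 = -21.69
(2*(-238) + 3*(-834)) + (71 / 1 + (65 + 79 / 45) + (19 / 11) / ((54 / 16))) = -4217003 / 1485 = -2839.73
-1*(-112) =112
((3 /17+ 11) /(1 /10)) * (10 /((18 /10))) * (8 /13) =760000 /1989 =382.10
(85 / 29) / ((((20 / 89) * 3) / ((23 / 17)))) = 2047 / 348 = 5.88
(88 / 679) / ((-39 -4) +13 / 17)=-748 / 243761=-0.00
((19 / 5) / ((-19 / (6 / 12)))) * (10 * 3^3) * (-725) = 19575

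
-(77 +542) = -619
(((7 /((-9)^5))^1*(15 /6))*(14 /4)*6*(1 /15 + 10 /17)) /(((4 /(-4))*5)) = 8183 /10038330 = 0.00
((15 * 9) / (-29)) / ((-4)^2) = -135 / 464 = -0.29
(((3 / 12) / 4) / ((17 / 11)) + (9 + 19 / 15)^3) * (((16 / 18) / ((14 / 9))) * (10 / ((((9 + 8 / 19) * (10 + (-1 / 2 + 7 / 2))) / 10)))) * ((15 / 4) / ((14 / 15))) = 94378028635 / 46521384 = 2028.70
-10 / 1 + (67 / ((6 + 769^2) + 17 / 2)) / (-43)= -7590792 / 759079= -10.00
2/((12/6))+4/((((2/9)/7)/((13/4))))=821/2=410.50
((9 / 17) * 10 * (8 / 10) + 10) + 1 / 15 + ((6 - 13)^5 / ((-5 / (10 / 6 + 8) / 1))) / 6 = 8307733 / 1530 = 5429.89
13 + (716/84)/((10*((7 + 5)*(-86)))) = 2817181/216720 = 13.00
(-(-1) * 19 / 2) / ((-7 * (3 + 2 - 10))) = 19 / 70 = 0.27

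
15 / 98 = 0.15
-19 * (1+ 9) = -190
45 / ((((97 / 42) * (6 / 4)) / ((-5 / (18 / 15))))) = -5250 / 97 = -54.12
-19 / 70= -0.27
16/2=8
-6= -6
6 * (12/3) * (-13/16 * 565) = -22035/2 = -11017.50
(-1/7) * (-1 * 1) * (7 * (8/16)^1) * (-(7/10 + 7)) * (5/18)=-77/72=-1.07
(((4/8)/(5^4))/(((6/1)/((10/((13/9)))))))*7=21/3250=0.01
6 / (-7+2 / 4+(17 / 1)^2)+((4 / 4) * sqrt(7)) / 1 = 12 / 565+sqrt(7) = 2.67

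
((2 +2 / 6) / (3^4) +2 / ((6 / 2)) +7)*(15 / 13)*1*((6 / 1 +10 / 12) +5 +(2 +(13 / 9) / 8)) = 4717075 / 37908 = 124.43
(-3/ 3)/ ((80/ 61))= -61/ 80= -0.76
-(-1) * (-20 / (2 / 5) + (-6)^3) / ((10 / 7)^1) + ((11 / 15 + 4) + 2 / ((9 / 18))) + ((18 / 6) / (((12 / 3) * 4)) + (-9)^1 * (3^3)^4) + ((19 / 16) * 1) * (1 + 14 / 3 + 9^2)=-382643469 / 80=-4783043.36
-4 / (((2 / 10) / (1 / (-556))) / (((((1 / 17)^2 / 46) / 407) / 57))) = 5 / 42868643334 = 0.00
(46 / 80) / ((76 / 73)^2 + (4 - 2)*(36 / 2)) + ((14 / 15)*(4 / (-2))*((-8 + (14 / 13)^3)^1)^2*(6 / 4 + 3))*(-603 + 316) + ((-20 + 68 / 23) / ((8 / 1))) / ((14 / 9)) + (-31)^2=97264861991186288649 / 877564075013600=110835.05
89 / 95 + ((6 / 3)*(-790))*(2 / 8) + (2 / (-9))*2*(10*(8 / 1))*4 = -458524 / 855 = -536.29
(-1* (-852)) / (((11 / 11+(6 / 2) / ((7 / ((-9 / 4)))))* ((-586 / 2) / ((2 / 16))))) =-2982 / 293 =-10.18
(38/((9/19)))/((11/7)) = 5054/99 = 51.05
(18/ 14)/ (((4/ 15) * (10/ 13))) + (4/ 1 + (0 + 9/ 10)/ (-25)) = 10.23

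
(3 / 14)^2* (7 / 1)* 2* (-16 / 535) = -72 / 3745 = -0.02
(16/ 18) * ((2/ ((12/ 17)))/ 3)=68/ 81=0.84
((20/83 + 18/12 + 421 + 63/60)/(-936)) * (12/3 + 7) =-7738423/1553760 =-4.98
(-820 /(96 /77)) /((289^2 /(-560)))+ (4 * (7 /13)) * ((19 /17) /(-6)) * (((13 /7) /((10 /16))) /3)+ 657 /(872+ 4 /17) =265594662149 /55730222460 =4.77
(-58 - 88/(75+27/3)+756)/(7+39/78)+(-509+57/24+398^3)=158871833321/2520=63044378.30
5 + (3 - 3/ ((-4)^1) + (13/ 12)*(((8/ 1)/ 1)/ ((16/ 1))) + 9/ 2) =331/ 24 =13.79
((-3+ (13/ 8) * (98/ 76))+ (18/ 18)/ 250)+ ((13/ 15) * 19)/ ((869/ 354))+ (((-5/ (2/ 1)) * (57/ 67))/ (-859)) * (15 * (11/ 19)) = 11077792772589/ 1900515166000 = 5.83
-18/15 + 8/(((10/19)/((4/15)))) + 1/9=667/225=2.96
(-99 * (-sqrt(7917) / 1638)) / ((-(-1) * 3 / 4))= 7.17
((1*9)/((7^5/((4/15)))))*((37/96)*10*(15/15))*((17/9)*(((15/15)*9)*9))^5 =3102122031741/67228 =46143303.86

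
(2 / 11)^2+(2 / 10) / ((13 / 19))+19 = 151994 / 7865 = 19.33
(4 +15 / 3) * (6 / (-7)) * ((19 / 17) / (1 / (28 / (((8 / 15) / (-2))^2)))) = -3394.85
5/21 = 0.24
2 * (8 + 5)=26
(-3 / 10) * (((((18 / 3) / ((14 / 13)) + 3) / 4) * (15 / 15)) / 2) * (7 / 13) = -9 / 52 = -0.17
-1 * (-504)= 504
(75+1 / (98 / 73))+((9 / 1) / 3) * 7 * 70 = 151483 / 98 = 1545.74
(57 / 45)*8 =152 / 15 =10.13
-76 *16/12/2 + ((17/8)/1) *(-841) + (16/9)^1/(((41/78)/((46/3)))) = -5272073/2952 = -1785.93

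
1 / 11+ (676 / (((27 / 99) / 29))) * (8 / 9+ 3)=279538.61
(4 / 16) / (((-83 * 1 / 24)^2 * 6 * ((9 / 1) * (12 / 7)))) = 14 / 62001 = 0.00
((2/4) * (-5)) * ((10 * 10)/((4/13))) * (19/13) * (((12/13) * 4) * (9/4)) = -9865.38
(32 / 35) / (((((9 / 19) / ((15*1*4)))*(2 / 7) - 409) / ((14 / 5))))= -17024 / 2719835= -0.01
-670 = -670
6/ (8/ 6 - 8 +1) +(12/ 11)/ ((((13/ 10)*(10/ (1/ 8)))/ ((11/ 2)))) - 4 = -4421/ 884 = -5.00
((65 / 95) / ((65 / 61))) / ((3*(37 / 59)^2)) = 212341 / 390165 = 0.54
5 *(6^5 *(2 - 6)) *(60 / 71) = -9331200 / 71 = -131425.35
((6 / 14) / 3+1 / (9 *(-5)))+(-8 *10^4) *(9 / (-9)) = 80000.12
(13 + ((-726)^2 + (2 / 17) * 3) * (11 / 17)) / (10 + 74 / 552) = 27204501660 / 808333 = 33655.07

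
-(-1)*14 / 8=7 / 4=1.75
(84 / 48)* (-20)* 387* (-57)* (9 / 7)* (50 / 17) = 49632750 / 17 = 2919573.53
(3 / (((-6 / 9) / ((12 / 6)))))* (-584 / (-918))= -292 / 51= -5.73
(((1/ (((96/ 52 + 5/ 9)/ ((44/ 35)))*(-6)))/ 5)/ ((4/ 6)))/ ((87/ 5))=-429/ 285215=-0.00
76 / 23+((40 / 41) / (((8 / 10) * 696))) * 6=181303 / 54694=3.31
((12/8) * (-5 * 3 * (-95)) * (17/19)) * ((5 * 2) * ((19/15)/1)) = 24225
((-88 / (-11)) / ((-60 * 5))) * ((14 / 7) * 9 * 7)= -3.36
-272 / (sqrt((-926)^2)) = -0.29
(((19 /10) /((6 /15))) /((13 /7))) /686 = 19 /5096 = 0.00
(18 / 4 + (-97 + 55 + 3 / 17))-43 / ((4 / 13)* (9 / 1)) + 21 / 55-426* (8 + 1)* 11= -1421342963 / 33660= -42226.47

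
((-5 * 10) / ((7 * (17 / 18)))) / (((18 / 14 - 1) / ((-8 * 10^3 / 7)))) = 3600000 / 119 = 30252.10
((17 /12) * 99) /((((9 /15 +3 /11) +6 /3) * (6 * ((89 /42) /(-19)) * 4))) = -4103715 /224992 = -18.24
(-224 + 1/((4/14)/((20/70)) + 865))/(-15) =14.93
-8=-8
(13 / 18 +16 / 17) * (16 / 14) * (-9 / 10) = -1018 / 595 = -1.71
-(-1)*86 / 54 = 43 / 27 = 1.59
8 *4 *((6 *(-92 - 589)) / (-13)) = 130752 / 13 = 10057.85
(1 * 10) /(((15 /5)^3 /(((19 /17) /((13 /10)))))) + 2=2.32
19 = 19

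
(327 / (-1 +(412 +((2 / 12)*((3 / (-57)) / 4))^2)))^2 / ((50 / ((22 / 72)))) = 706342055265792 / 182592541352995225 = 0.00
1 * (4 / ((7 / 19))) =76 / 7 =10.86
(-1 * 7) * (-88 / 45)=616 / 45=13.69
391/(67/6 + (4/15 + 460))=11730/14143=0.83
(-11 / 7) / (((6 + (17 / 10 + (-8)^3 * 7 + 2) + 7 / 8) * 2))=220 / 1000559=0.00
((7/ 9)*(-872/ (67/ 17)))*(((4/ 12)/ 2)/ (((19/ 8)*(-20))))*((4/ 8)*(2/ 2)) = 51884/ 171855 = 0.30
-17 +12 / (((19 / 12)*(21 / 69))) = 1051 / 133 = 7.90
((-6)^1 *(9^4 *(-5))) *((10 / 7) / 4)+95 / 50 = 4920883 / 70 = 70298.33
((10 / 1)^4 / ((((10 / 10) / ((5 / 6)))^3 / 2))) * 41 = 474537.04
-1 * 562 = -562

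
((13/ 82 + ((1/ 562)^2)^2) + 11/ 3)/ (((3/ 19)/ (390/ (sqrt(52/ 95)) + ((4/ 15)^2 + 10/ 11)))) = 1081731040006820917/ 45552984508330200 + 4458907831850045 * sqrt(1235)/ 12270164177328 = 12794.36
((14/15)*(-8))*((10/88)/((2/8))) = -112/33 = -3.39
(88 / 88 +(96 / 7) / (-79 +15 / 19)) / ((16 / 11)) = 0.57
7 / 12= 0.58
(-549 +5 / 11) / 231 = -862 / 363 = -2.37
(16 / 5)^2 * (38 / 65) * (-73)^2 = 51840512 / 1625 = 31901.85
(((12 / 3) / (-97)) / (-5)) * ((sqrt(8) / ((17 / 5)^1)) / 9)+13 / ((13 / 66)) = 8 * sqrt(2) / 14841+66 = 66.00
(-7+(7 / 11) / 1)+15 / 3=-1.36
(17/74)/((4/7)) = 119/296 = 0.40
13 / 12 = 1.08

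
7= 7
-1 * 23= -23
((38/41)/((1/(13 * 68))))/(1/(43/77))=1444456/3157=457.54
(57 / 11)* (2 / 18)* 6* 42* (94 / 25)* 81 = 12151944 / 275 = 44188.89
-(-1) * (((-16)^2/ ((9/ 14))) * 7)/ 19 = 25088/ 171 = 146.71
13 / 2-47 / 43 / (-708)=197933 / 30444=6.50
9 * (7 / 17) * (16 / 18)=56 / 17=3.29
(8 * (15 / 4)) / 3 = 10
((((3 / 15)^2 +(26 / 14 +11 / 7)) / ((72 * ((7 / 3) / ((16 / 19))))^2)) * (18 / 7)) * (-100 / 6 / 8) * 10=-12140 / 2600283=-0.00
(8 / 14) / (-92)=-1 / 161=-0.01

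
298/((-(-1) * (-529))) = -298/529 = -0.56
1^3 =1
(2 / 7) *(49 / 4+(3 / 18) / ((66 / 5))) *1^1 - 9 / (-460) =1123117 / 318780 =3.52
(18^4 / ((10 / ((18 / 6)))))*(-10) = -314928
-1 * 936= -936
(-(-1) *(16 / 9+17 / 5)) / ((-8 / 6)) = -233 / 60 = -3.88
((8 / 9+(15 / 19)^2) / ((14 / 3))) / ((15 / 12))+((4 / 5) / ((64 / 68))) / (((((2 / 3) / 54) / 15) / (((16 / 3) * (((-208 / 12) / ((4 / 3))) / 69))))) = -904490542 / 871815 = -1037.48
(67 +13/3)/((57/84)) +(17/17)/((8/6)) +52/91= 169885/1596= 106.44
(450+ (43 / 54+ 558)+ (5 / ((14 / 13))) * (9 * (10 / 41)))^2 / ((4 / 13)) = 3242147345783125 / 960752016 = 3374593.33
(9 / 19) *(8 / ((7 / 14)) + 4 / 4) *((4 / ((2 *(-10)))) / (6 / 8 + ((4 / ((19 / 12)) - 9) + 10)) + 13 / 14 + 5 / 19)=75721077 / 8212750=9.22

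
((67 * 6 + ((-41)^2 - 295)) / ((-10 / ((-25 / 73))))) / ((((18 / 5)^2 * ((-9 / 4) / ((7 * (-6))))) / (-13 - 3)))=-8344000 / 5913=-1411.13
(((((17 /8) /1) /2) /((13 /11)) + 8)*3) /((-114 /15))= -27765 /7904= -3.51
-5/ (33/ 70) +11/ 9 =-929/ 99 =-9.38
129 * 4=516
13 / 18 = 0.72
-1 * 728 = -728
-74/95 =-0.78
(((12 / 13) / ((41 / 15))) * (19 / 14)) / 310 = 171 / 115661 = 0.00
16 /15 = 1.07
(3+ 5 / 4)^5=1419857 / 1024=1386.58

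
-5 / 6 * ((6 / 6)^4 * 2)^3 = -20 / 3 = -6.67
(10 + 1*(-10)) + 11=11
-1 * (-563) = 563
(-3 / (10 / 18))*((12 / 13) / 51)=-108 / 1105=-0.10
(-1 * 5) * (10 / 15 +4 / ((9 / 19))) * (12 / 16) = -205 / 6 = -34.17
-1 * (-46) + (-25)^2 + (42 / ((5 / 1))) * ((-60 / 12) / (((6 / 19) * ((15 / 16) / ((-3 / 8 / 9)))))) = 30461 / 45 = 676.91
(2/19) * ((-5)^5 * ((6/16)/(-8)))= 9375/608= 15.42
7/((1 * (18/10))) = 35/9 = 3.89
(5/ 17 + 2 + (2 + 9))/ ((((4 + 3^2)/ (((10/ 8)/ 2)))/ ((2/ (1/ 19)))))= 10735/ 442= 24.29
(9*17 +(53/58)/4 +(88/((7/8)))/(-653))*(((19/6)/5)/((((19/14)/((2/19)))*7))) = 162331151/151117260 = 1.07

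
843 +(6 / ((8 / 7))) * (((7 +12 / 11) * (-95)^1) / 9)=52091 / 132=394.63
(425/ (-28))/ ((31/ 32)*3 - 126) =3400/ 27573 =0.12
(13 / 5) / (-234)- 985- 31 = -91441 / 90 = -1016.01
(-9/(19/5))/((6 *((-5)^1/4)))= 6/19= 0.32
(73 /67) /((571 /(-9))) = -0.02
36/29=1.24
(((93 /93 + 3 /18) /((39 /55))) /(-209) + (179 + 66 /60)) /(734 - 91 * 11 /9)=2001724 /6922175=0.29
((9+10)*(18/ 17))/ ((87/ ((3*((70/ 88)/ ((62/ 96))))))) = 143640/ 168113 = 0.85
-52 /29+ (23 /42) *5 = 0.94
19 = 19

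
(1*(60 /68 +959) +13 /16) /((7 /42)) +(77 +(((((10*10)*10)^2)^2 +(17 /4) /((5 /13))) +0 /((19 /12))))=680000003979509 /680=1000000005852.22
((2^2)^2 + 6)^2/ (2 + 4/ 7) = 1694/ 9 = 188.22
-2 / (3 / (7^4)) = -4802 / 3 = -1600.67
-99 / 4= -24.75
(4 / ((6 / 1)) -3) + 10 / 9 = -11 / 9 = -1.22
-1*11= -11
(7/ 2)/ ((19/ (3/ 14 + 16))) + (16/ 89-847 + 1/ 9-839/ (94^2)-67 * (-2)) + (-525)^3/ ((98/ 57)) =-2829516206799892/ 33618771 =-84164772.32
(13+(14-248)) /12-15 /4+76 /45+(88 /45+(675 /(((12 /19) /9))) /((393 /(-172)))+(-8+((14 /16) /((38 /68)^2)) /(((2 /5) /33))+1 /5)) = -34091188733 /8512380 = -4004.90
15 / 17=0.88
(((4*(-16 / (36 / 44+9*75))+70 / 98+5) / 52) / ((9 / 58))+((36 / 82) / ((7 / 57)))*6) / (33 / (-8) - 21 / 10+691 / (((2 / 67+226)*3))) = -4.25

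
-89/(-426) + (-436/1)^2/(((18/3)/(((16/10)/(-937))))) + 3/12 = -53.64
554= 554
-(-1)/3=1/3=0.33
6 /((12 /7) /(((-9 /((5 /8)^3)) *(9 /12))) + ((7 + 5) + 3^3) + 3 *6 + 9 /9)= 0.10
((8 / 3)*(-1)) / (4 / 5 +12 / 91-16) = 455 / 2571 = 0.18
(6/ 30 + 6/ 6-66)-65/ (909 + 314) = -396577/ 6115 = -64.85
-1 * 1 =-1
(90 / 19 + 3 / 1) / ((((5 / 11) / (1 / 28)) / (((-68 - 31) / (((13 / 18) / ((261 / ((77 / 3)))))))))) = -2092959 / 2470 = -847.35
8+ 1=9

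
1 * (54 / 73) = 54 / 73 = 0.74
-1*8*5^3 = -1000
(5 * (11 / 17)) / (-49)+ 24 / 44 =4393 / 9163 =0.48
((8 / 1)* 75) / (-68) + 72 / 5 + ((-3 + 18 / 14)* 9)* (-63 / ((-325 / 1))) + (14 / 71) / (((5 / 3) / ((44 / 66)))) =1045246 / 392275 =2.66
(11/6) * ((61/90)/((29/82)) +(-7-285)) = -4164149/7830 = -531.82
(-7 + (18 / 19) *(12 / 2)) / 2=-25 / 38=-0.66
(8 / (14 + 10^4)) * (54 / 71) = 72 / 118499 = 0.00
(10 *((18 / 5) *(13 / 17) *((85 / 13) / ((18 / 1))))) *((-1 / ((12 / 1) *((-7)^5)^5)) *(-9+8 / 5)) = -37 / 8046411717983789404842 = -0.00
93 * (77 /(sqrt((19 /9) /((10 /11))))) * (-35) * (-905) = 61861275 * sqrt(2090) /19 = 148846425.25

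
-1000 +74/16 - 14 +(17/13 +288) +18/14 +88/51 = -26622859/37128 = -717.06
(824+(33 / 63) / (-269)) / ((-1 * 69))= -4654765 / 389781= -11.94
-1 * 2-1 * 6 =-8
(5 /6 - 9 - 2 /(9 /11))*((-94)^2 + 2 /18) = -15189275 /162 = -93760.96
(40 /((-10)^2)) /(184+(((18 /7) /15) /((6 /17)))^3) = 17150 /7893913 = 0.00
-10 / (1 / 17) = -170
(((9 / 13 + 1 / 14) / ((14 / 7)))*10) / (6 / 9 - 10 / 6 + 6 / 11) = -1529 / 182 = -8.40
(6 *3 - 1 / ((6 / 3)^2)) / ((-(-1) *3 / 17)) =100.58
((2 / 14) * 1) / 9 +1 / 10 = 73 / 630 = 0.12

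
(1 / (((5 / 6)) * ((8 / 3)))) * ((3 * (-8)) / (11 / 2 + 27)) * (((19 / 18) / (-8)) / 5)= 57 / 6500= 0.01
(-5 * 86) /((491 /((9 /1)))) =-3870 /491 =-7.88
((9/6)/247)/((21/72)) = 36/1729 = 0.02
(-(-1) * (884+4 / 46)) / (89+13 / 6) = 122004 / 12581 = 9.70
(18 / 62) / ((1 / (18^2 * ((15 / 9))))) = 4860 / 31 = 156.77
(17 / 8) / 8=17 / 64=0.27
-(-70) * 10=700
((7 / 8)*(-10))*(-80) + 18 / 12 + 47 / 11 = 15527 / 22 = 705.77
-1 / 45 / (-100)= 1 / 4500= 0.00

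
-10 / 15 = -2 / 3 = -0.67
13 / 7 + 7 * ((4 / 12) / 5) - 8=-596 / 105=-5.68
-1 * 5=-5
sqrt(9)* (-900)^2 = 2430000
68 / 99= 0.69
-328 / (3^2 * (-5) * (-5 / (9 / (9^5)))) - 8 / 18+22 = 31820522 / 1476225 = 21.56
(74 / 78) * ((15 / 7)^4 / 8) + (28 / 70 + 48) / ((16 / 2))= 10675421 / 1248520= 8.55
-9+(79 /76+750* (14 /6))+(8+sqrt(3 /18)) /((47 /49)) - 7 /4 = 49* sqrt(6) /282+3123053 /1786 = 1749.06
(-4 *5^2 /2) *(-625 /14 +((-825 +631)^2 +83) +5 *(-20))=-13151025 /7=-1878717.86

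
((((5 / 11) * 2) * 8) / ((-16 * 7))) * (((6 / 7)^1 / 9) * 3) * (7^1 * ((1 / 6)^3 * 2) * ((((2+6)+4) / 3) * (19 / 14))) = -95 / 14553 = -0.01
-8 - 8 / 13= -112 / 13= -8.62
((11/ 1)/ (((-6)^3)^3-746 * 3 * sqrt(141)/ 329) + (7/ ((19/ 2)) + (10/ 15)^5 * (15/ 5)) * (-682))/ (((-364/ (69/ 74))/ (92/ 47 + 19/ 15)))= 1462058196002525261596709/ 229321327674222705129390-9326119 * sqrt(141)/ 1532640452292215238960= 6.38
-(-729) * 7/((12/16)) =6804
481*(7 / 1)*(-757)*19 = -48427561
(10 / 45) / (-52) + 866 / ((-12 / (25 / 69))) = -23458 / 897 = -26.15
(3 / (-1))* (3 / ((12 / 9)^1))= -27 / 4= -6.75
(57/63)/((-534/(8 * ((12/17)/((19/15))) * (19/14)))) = -760/74137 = -0.01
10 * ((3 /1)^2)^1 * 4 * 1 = 360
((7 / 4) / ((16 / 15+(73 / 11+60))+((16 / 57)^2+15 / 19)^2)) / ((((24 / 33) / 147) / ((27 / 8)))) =177432812348715 / 10174648655872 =17.44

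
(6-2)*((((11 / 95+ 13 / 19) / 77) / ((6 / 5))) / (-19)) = -8 / 4389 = -0.00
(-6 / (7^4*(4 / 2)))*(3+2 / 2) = -12 / 2401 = -0.00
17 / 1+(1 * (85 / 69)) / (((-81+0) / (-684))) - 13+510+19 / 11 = 3593993 / 6831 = 526.13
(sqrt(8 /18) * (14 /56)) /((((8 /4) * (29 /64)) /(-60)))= -320 /29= -11.03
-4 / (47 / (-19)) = 1.62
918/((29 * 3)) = 306/29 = 10.55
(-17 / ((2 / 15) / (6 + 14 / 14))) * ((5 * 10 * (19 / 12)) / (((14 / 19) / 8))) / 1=-767125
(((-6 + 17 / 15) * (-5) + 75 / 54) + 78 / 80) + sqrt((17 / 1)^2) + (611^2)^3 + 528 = 52029213562955732.70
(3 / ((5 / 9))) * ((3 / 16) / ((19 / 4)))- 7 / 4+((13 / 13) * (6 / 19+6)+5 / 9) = 4561 / 855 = 5.33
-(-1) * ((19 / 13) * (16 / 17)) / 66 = 152 / 7293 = 0.02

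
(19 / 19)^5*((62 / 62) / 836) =1 / 836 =0.00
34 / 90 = 0.38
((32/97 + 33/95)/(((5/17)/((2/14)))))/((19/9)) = 954873/6127975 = 0.16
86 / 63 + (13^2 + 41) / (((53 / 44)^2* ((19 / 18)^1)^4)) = 2720261846534 / 23062516407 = 117.95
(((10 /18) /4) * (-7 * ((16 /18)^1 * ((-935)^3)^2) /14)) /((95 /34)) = -22716874683704781250 /1539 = -14760802263615842.27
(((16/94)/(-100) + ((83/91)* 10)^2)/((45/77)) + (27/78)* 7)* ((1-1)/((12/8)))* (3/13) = 0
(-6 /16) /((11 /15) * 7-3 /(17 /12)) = -765 /6152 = -0.12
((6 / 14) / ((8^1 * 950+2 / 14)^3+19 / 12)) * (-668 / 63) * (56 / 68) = -261856 / 30717760811549393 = -0.00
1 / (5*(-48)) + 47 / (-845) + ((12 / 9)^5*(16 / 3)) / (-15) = -46070161 / 29568240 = -1.56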